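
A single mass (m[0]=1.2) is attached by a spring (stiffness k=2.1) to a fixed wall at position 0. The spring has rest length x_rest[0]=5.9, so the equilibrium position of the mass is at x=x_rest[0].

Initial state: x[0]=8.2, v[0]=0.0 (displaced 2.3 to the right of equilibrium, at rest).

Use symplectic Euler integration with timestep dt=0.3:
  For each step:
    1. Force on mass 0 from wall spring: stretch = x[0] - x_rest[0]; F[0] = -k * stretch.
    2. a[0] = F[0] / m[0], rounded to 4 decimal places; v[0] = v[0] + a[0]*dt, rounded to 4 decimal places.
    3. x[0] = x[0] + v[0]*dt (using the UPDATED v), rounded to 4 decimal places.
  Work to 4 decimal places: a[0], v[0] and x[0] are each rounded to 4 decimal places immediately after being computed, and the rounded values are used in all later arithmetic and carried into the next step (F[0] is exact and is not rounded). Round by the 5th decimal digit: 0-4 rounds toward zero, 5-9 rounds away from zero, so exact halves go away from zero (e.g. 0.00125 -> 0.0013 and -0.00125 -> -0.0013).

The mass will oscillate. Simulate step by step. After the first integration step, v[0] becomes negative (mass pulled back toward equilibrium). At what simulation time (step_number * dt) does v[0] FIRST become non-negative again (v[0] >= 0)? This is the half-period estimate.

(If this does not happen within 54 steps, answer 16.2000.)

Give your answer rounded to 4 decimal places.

Answer: 2.4000

Derivation:
Step 0: x=[8.2000] v=[0.0000]
Step 1: x=[7.8378] v=[-1.2075]
Step 2: x=[7.1703] v=[-2.2249]
Step 3: x=[6.3028] v=[-2.8918]
Step 4: x=[5.3718] v=[-3.1033]
Step 5: x=[4.5240] v=[-2.8260]
Step 6: x=[3.8929] v=[-2.1036]
Step 7: x=[3.5779] v=[-1.0499]
Step 8: x=[3.6287] v=[0.1692]
First v>=0 after going negative at step 8, time=2.4000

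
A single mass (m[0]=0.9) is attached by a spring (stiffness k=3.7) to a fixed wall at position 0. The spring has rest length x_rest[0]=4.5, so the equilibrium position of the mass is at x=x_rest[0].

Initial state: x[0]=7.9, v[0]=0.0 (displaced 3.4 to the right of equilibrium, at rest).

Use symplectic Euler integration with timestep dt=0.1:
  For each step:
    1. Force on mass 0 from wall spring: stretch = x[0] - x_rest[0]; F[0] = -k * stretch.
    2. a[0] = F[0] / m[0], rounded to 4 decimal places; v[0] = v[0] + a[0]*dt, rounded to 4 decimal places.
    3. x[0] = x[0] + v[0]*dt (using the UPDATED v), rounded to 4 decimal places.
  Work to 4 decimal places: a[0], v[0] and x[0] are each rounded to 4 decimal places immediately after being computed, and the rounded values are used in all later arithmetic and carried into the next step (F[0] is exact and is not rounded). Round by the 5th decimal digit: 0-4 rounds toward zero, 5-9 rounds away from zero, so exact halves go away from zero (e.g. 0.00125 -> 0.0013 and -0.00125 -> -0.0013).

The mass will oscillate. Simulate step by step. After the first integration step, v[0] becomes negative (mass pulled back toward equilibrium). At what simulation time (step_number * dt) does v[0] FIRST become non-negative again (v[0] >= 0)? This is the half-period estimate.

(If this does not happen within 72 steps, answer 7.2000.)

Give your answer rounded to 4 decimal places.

Step 0: x=[7.9000] v=[0.0000]
Step 1: x=[7.7602] v=[-1.3978]
Step 2: x=[7.4864] v=[-2.7381]
Step 3: x=[7.0898] v=[-3.9658]
Step 4: x=[6.5868] v=[-5.0305]
Step 5: x=[5.9980] v=[-5.8884]
Step 6: x=[5.3476] v=[-6.5042]
Step 7: x=[4.6623] v=[-6.8527]
Step 8: x=[3.9704] v=[-6.9194]
Step 9: x=[3.3002] v=[-6.7017]
Step 10: x=[2.6794] v=[-6.2085]
Step 11: x=[2.1334] v=[-5.4600]
Step 12: x=[1.6847] v=[-4.4871]
Step 13: x=[1.3517] v=[-3.3297]
Step 14: x=[1.1482] v=[-2.0354]
Step 15: x=[1.0825] v=[-0.6574]
Step 16: x=[1.1573] v=[0.7476]
First v>=0 after going negative at step 16, time=1.6000

Answer: 1.6000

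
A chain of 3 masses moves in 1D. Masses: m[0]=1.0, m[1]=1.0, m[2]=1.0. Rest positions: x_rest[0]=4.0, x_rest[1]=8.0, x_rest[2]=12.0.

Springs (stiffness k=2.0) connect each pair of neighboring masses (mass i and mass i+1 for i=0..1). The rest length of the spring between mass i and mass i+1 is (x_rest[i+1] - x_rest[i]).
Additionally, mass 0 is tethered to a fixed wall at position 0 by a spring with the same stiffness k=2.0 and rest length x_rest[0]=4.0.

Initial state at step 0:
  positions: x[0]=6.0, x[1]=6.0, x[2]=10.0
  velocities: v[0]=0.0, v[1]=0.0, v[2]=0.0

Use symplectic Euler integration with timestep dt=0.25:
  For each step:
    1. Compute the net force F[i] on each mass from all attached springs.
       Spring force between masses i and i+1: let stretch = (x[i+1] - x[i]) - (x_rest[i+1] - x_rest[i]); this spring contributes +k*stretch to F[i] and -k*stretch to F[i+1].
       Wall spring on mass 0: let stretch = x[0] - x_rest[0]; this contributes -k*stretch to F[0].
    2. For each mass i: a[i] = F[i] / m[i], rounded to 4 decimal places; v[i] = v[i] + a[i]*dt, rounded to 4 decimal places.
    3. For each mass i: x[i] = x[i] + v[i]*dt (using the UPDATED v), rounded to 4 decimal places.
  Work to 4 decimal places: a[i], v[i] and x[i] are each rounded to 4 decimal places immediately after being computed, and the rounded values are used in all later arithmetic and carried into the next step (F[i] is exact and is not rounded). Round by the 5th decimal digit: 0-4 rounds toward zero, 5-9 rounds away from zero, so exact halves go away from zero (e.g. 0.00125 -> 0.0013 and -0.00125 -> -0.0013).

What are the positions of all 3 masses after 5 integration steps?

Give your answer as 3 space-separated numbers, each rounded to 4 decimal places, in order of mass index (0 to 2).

Answer: 1.2786 8.1333 11.3414

Derivation:
Step 0: x=[6.0000 6.0000 10.0000] v=[0.0000 0.0000 0.0000]
Step 1: x=[5.2500 6.5000 10.0000] v=[-3.0000 2.0000 0.0000]
Step 2: x=[4.0000 7.2813 10.0625] v=[-5.0000 3.1250 0.2500]
Step 3: x=[2.6602 8.0001 10.2774] v=[-5.3594 2.8750 0.8594]
Step 4: x=[1.6553 8.3360 10.7076] v=[-4.0196 1.3437 1.7208]
Step 5: x=[1.2786 8.1333 11.3414] v=[-1.5069 -0.8109 2.5350]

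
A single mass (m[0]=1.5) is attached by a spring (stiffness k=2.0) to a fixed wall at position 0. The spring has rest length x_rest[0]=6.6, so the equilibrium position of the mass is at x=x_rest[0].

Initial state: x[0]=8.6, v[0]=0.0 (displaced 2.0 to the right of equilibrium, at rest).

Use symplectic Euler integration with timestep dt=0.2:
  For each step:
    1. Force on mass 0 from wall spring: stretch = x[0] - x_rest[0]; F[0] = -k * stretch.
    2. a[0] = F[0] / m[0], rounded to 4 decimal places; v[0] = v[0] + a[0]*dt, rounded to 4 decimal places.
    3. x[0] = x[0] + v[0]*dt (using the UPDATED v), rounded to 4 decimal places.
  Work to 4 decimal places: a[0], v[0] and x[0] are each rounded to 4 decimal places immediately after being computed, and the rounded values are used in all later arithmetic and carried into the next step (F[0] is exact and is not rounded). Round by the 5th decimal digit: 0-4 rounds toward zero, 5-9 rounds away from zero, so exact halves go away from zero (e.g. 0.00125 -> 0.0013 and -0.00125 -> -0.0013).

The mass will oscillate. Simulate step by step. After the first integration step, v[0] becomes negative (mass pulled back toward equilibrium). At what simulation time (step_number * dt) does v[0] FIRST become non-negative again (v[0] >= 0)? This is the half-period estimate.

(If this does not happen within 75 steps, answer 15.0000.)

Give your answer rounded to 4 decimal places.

Step 0: x=[8.6000] v=[0.0000]
Step 1: x=[8.4933] v=[-0.5333]
Step 2: x=[8.2857] v=[-1.0382]
Step 3: x=[7.9882] v=[-1.4877]
Step 4: x=[7.6166] v=[-1.8579]
Step 5: x=[7.1908] v=[-2.1290]
Step 6: x=[6.7335] v=[-2.2865]
Step 7: x=[6.2691] v=[-2.3221]
Step 8: x=[5.8223] v=[-2.2339]
Step 9: x=[5.4170] v=[-2.0265]
Step 10: x=[5.0748] v=[-1.7110]
Step 11: x=[4.8139] v=[-1.3043]
Step 12: x=[4.6483] v=[-0.8280]
Step 13: x=[4.5868] v=[-0.3075]
Step 14: x=[4.6327] v=[0.2294]
First v>=0 after going negative at step 14, time=2.8000

Answer: 2.8000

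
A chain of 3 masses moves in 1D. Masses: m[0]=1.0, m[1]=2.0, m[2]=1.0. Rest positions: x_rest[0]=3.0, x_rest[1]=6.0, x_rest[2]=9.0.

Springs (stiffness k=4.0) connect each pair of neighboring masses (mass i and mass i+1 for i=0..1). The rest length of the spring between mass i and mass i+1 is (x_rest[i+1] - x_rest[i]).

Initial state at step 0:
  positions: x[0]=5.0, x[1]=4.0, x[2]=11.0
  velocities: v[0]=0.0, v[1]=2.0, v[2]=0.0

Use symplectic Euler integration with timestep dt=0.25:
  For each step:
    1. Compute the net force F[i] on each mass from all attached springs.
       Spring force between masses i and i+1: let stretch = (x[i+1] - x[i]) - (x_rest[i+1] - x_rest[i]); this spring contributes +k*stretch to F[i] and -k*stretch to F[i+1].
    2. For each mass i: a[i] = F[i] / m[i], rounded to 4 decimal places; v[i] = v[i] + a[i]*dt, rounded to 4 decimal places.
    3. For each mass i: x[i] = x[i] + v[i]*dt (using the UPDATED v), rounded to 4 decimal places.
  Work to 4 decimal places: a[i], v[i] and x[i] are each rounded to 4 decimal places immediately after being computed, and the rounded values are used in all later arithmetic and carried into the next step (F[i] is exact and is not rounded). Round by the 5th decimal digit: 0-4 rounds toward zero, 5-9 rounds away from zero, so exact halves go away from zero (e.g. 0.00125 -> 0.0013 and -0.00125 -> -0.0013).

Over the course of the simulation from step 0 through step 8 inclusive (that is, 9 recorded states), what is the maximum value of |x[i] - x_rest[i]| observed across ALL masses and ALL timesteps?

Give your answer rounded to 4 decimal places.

Step 0: x=[5.0000 4.0000 11.0000] v=[0.0000 2.0000 0.0000]
Step 1: x=[4.0000 5.5000 10.0000] v=[-4.0000 6.0000 -4.0000]
Step 2: x=[2.6250 7.3750 8.6250] v=[-5.5000 7.5000 -5.5000]
Step 3: x=[1.6875 8.8125 7.6875] v=[-3.7500 5.7500 -3.7500]
Step 4: x=[1.7813 9.2188 7.7813] v=[0.3750 1.6250 0.3750]
Step 5: x=[2.9844 8.5157 8.9844] v=[4.8125 -2.8125 4.8125]
Step 6: x=[4.8204 7.1798 10.8204] v=[7.3438 -5.3438 7.3438]
Step 7: x=[6.4962 6.0040 12.4962] v=[6.7032 -4.7032 6.7032]
Step 8: x=[7.2990 5.7013 13.2990] v=[3.2110 -1.2110 3.2110]
Max displacement = 4.2990

Answer: 4.2990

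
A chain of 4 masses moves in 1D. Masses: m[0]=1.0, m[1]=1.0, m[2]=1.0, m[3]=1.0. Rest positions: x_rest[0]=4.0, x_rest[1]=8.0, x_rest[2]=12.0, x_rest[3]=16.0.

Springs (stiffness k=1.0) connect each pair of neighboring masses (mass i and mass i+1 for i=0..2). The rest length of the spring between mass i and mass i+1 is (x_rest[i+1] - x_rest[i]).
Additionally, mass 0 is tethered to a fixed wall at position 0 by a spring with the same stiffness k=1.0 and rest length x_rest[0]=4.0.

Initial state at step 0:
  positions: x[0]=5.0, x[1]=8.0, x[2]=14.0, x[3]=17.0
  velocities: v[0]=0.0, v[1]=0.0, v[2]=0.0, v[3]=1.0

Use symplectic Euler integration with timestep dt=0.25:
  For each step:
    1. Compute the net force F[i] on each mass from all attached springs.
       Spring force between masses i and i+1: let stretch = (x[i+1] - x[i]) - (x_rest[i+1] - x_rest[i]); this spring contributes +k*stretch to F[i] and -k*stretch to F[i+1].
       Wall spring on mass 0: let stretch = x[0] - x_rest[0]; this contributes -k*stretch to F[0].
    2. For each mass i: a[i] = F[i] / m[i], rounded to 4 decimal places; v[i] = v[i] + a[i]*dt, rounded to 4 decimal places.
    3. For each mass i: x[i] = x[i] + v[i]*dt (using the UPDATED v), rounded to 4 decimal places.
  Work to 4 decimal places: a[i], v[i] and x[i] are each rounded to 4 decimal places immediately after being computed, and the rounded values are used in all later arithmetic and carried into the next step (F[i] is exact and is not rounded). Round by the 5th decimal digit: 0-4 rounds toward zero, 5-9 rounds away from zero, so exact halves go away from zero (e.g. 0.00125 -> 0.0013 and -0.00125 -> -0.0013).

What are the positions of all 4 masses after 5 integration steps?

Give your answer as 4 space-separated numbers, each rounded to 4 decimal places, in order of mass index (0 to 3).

Step 0: x=[5.0000 8.0000 14.0000 17.0000] v=[0.0000 0.0000 0.0000 1.0000]
Step 1: x=[4.8750 8.1875 13.8125 17.3125] v=[-0.5000 0.7500 -0.7500 1.2500]
Step 2: x=[4.6524 8.5195 13.4922 17.6563] v=[-0.8906 1.3281 -1.2813 1.3750]
Step 3: x=[4.3807 8.9206 13.1213 17.9898] v=[-1.0869 1.6045 -1.4835 1.3340]
Step 4: x=[4.1189 9.3005 12.7922 18.2690] v=[-1.0471 1.5197 -1.3166 1.1169]
Step 5: x=[3.9236 9.5748 12.5871 18.4559] v=[-0.7814 1.0972 -0.8203 0.7477]

Answer: 3.9236 9.5748 12.5871 18.4559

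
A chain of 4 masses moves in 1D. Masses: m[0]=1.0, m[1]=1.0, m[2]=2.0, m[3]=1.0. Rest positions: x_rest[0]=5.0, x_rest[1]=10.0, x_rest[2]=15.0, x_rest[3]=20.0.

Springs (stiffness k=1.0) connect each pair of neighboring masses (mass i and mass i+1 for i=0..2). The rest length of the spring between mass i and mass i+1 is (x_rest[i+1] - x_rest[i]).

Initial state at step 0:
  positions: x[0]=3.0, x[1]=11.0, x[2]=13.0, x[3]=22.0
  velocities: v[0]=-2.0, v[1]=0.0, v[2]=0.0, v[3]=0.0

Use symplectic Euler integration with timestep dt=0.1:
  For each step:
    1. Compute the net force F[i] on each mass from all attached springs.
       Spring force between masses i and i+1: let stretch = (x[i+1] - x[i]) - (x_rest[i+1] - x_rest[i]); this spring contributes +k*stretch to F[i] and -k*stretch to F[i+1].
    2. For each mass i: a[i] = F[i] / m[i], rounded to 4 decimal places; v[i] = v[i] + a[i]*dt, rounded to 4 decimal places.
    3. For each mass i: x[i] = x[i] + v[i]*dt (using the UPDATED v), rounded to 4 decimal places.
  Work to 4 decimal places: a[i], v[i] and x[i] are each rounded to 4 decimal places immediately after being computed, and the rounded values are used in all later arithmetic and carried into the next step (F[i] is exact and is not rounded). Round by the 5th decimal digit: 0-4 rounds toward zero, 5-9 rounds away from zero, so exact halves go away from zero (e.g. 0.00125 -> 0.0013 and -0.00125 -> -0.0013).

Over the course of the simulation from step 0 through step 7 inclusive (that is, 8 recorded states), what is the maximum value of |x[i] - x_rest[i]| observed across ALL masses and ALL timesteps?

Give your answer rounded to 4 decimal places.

Answer: 2.5629

Derivation:
Step 0: x=[3.0000 11.0000 13.0000 22.0000] v=[-2.0000 0.0000 0.0000 0.0000]
Step 1: x=[2.8300 10.9400 13.0350 21.9600] v=[-1.7000 -0.6000 0.3500 -0.4000]
Step 2: x=[2.6911 10.8199 13.1042 21.8808] v=[-1.3890 -1.2015 0.6915 -0.7925]
Step 3: x=[2.5835 10.6413 13.2058 21.7638] v=[-1.0761 -1.7860 1.0161 -1.1702]
Step 4: x=[2.5065 10.4078 13.3374 21.6112] v=[-0.7703 -2.3353 1.3158 -1.5260]
Step 5: x=[2.4585 10.1246 13.4957 21.4259] v=[-0.4802 -2.8325 1.5830 -1.8534]
Step 6: x=[2.4371 9.7984 13.6768 21.2113] v=[-0.2136 -3.2620 1.8110 -2.1464]
Step 7: x=[2.4394 9.4374 13.8762 20.9713] v=[0.0225 -3.6103 1.9938 -2.3999]
Max displacement = 2.5629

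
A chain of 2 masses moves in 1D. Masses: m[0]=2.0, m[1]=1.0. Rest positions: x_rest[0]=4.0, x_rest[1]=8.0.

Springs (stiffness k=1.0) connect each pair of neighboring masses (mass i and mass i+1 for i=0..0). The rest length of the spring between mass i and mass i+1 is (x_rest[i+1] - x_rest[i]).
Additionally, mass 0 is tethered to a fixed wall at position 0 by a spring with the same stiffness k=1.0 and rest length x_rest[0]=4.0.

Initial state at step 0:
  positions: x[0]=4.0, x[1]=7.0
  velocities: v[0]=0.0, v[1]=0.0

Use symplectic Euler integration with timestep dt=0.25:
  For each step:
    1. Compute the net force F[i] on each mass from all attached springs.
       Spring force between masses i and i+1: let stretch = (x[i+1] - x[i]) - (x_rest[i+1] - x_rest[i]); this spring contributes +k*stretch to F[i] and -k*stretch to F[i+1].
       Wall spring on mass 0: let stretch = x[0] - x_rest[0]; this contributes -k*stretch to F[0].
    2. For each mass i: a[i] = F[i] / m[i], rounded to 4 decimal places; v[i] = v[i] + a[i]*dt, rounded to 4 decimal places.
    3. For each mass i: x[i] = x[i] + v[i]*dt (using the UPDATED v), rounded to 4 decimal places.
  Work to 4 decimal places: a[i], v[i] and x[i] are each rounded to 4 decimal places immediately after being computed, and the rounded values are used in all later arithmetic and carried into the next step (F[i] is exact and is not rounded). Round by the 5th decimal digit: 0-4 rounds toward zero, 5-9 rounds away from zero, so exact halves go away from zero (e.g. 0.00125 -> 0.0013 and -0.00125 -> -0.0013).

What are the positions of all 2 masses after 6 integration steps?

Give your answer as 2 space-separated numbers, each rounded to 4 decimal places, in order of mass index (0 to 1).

Answer: 3.5833 7.9508

Derivation:
Step 0: x=[4.0000 7.0000] v=[0.0000 0.0000]
Step 1: x=[3.9688 7.0625] v=[-0.1250 0.2500]
Step 2: x=[3.9102 7.1817] v=[-0.2344 0.4766]
Step 3: x=[3.8316 7.3464] v=[-0.3143 0.6587]
Step 4: x=[3.7431 7.5414] v=[-0.3539 0.7800]
Step 5: x=[3.6564 7.7490] v=[-0.3470 0.8304]
Step 6: x=[3.5833 7.9508] v=[-0.2925 0.8073]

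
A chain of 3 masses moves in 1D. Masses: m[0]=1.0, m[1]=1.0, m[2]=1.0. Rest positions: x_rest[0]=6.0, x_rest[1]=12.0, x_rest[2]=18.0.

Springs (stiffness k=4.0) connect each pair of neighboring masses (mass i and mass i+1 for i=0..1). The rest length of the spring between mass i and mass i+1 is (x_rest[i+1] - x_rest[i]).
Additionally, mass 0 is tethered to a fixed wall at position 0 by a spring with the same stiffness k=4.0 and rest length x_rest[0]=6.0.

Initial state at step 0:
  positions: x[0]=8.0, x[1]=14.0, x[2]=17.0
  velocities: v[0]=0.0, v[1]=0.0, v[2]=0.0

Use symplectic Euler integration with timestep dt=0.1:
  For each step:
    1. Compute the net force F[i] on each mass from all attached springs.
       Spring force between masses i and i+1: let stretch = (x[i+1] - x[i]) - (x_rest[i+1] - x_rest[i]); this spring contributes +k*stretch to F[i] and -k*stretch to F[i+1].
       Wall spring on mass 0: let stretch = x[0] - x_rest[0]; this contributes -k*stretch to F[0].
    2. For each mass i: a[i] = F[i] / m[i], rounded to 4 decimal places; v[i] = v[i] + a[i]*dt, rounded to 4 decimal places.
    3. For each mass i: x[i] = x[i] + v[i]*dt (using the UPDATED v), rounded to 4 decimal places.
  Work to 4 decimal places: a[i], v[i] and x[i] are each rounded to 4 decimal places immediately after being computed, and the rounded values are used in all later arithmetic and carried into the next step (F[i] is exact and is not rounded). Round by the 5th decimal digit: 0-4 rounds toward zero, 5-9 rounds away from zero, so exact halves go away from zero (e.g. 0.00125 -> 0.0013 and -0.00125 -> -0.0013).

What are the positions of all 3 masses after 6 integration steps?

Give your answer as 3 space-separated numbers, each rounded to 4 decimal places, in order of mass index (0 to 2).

Answer: 6.4557 12.1681 18.9142

Derivation:
Step 0: x=[8.0000 14.0000 17.0000] v=[0.0000 0.0000 0.0000]
Step 1: x=[7.9200 13.8800 17.1200] v=[-0.8000 -1.2000 1.2000]
Step 2: x=[7.7616 13.6512 17.3504] v=[-1.5840 -2.2880 2.3040]
Step 3: x=[7.5283 13.3348 17.6728] v=[-2.3328 -3.1642 3.2243]
Step 4: x=[7.2262 12.9596 18.0617] v=[-3.0215 -3.7516 3.8891]
Step 5: x=[6.8643 12.5592 18.4865] v=[-3.6186 -4.0041 4.2483]
Step 6: x=[6.4557 12.1681 18.9142] v=[-4.0864 -3.9111 4.2774]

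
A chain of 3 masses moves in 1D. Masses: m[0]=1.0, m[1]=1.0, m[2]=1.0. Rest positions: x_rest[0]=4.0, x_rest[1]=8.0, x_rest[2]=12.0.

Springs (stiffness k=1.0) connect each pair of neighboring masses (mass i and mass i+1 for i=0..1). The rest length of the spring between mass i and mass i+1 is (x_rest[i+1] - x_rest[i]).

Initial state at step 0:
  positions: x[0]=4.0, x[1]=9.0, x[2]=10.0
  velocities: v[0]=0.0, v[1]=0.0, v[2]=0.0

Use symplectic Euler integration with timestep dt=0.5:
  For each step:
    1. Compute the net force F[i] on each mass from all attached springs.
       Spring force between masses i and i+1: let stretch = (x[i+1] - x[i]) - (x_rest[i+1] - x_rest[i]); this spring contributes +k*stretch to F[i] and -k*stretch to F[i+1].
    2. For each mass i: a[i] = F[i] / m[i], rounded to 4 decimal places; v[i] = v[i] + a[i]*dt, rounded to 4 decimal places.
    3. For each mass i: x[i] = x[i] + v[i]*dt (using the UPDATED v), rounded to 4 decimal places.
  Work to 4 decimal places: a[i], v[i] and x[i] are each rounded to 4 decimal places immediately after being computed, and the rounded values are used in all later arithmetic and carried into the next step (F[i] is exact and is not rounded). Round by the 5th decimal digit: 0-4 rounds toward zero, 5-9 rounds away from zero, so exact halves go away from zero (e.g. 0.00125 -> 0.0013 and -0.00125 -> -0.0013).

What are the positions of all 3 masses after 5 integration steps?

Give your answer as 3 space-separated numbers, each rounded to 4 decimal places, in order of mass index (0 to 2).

Answer: 2.5439 7.9806 12.4757

Derivation:
Step 0: x=[4.0000 9.0000 10.0000] v=[0.0000 0.0000 0.0000]
Step 1: x=[4.2500 8.0000 10.7500] v=[0.5000 -2.0000 1.5000]
Step 2: x=[4.4375 6.7500 11.8125] v=[0.3750 -2.5000 2.1250]
Step 3: x=[4.2031 6.1875 12.6094] v=[-0.4688 -1.1250 1.5938]
Step 4: x=[3.4648 6.7344 12.8009] v=[-1.4766 1.0938 0.3829]
Step 5: x=[2.5439 7.9806 12.4757] v=[-1.8418 2.4923 -0.6504]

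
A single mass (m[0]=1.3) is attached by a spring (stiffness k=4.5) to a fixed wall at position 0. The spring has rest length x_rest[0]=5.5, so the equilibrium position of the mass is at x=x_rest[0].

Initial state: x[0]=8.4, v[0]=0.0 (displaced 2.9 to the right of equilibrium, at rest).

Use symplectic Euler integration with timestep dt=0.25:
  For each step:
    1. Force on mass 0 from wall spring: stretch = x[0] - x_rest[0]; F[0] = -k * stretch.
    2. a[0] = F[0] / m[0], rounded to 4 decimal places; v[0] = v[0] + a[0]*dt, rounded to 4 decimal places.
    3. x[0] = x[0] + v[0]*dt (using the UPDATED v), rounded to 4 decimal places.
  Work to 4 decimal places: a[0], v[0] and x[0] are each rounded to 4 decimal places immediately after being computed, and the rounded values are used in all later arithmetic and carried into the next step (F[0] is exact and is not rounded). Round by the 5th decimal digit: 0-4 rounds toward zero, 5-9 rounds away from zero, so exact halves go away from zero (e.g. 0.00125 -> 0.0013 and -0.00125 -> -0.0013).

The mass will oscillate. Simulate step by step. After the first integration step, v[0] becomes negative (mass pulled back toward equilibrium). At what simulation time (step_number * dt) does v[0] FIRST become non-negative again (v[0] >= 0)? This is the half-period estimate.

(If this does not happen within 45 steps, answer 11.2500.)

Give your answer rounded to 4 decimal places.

Step 0: x=[8.4000] v=[0.0000]
Step 1: x=[7.7726] v=[-2.5096]
Step 2: x=[6.6535] v=[-4.4763]
Step 3: x=[5.2849] v=[-5.4745]
Step 4: x=[3.9628] v=[-5.2884]
Step 5: x=[2.9733] v=[-3.9581]
Step 6: x=[2.5304] v=[-1.7715]
Step 7: x=[2.7300] v=[0.7984]
First v>=0 after going negative at step 7, time=1.7500

Answer: 1.7500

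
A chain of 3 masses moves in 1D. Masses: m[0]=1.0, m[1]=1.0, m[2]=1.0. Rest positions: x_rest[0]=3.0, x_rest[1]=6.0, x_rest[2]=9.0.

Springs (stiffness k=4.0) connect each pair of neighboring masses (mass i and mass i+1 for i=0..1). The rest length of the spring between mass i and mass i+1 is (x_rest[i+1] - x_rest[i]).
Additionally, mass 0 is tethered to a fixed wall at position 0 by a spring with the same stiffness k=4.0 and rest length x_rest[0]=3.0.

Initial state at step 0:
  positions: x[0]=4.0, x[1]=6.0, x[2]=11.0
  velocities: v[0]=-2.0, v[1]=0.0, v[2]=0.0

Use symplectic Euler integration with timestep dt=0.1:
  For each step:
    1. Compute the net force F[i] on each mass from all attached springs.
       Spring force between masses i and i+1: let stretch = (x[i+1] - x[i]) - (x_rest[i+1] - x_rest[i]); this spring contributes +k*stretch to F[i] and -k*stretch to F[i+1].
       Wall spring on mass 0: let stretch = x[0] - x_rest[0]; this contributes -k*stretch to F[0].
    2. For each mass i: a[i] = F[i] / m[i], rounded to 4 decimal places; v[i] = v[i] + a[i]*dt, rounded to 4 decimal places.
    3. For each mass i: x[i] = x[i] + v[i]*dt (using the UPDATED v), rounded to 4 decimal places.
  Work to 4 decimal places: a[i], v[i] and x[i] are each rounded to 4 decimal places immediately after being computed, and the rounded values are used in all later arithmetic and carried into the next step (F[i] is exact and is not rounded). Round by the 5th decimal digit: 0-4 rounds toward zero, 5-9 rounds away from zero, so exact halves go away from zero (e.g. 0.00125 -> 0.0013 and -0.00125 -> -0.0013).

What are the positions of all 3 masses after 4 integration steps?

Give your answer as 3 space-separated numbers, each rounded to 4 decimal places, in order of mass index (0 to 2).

Answer: 2.7081 6.9016 10.3115

Derivation:
Step 0: x=[4.0000 6.0000 11.0000] v=[-2.0000 0.0000 0.0000]
Step 1: x=[3.7200 6.1200 10.9200] v=[-2.8000 1.2000 -0.8000]
Step 2: x=[3.3872 6.3360 10.7680] v=[-3.3280 2.1600 -1.5200]
Step 3: x=[3.0369 6.6113 10.5587] v=[-3.5034 2.7533 -2.0928]
Step 4: x=[2.7081 6.9016 10.3115] v=[-3.2884 2.9025 -2.4718]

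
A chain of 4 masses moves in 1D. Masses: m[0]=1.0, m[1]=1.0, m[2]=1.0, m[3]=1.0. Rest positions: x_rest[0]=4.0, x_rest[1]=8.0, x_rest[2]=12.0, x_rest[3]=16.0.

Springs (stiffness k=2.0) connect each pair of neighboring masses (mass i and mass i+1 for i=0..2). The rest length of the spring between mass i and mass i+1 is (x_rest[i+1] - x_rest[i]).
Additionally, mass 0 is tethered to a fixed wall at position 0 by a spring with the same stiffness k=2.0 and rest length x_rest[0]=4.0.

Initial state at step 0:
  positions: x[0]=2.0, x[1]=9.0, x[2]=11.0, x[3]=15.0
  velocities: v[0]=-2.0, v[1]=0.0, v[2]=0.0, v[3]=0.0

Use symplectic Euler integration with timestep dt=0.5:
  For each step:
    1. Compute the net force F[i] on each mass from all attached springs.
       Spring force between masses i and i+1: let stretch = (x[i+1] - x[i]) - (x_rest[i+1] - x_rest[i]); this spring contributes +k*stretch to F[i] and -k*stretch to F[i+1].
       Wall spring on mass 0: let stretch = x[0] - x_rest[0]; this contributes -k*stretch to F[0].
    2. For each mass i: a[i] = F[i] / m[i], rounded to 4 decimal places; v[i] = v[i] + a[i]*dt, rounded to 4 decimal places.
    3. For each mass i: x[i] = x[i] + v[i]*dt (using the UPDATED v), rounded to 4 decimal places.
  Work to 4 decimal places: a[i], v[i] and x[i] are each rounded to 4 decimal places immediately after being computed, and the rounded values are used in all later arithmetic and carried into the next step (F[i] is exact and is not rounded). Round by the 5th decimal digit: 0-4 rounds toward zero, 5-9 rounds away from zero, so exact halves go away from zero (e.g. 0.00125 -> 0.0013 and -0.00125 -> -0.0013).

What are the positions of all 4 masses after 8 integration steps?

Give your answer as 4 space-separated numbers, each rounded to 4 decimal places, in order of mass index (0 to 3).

Step 0: x=[2.0000 9.0000 11.0000 15.0000] v=[-2.0000 0.0000 0.0000 0.0000]
Step 1: x=[3.5000 6.5000 12.0000 15.0000] v=[3.0000 -5.0000 2.0000 0.0000]
Step 2: x=[4.7500 5.2500 11.7500 15.5000] v=[2.5000 -2.5000 -0.5000 1.0000]
Step 3: x=[3.8750 7.0000 10.1250 16.1250] v=[-1.7500 3.5000 -3.2500 1.2500]
Step 4: x=[2.6250 8.7500 9.9375 15.7500] v=[-2.5000 3.5000 -0.3750 -0.7500]
Step 5: x=[3.1250 8.0313 12.0625 14.4688] v=[1.0000 -1.4375 4.2500 -2.5625]
Step 6: x=[4.5157 6.8750 13.3751 13.9844] v=[2.7813 -2.3126 2.6251 -0.9688]
Step 7: x=[4.8282 7.7891 11.7423 15.1954] v=[0.6249 1.8282 -3.2657 2.4219]
Step 8: x=[4.2070 9.1994 9.8594 16.6798] v=[-1.2424 2.8205 -3.7658 2.9688]

Answer: 4.2070 9.1994 9.8594 16.6798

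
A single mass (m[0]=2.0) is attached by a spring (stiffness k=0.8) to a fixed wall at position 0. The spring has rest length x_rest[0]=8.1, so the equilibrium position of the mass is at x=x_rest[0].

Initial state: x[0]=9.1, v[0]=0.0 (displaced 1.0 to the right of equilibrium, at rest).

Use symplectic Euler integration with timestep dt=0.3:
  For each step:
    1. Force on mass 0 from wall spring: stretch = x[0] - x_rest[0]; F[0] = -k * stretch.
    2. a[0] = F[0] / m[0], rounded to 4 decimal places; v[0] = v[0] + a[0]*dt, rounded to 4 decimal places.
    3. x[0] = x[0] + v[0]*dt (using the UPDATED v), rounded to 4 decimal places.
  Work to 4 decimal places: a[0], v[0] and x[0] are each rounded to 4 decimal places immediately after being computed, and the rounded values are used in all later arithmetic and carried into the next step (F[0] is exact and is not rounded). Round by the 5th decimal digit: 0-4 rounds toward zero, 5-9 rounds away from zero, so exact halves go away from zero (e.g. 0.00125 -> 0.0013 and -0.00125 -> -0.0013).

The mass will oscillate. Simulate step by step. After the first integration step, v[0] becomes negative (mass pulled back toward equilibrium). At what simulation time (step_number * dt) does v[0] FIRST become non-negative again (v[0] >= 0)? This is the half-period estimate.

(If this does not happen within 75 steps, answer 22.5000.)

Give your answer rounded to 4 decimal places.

Answer: 5.1000

Derivation:
Step 0: x=[9.1000] v=[0.0000]
Step 1: x=[9.0640] v=[-0.1200]
Step 2: x=[8.9933] v=[-0.2357]
Step 3: x=[8.8904] v=[-0.3429]
Step 4: x=[8.7591] v=[-0.4378]
Step 5: x=[8.6040] v=[-0.5169]
Step 6: x=[8.4308] v=[-0.5774]
Step 7: x=[8.2457] v=[-0.6171]
Step 8: x=[8.0553] v=[-0.6346]
Step 9: x=[7.8665] v=[-0.6292]
Step 10: x=[7.6861] v=[-0.6012]
Step 11: x=[7.5207] v=[-0.5515]
Step 12: x=[7.3761] v=[-0.4820]
Step 13: x=[7.2576] v=[-0.3951]
Step 14: x=[7.1694] v=[-0.2940]
Step 15: x=[7.1147] v=[-0.1823]
Step 16: x=[7.0955] v=[-0.0641]
Step 17: x=[7.1124] v=[0.0564]
First v>=0 after going negative at step 17, time=5.1000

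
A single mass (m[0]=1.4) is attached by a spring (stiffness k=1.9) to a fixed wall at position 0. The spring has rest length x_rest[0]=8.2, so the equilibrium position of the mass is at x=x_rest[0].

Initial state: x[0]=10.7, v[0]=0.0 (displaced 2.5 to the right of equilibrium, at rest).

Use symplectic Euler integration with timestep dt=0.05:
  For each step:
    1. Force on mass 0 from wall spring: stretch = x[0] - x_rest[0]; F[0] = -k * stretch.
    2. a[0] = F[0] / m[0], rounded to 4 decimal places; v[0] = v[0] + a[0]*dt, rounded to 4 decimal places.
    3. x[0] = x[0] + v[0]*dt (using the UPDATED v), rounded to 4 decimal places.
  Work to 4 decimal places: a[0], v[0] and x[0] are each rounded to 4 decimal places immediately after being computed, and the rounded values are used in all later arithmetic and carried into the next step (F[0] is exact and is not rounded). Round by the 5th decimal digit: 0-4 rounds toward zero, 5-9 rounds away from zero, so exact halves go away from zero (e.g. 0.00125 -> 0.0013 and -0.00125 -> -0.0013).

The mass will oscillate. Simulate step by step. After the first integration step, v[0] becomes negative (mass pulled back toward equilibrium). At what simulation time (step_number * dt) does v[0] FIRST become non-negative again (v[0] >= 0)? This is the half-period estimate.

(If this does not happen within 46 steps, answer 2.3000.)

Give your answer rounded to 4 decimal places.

Step 0: x=[10.7000] v=[0.0000]
Step 1: x=[10.6915] v=[-0.1696]
Step 2: x=[10.6746] v=[-0.3387]
Step 3: x=[10.6493] v=[-0.5066]
Step 4: x=[10.6157] v=[-0.6728]
Step 5: x=[10.5739] v=[-0.8367]
Step 6: x=[10.5240] v=[-0.9978]
Step 7: x=[10.4662] v=[-1.1555]
Step 8: x=[10.4007] v=[-1.3093]
Step 9: x=[10.3278] v=[-1.4586]
Step 10: x=[10.2477] v=[-1.6030]
Step 11: x=[10.1606] v=[-1.7420]
Step 12: x=[10.0669] v=[-1.8750]
Step 13: x=[9.9668] v=[-2.0017]
Step 14: x=[9.8607] v=[-2.1216]
Step 15: x=[9.7490] v=[-2.2343]
Step 16: x=[9.6320] v=[-2.3394]
Step 17: x=[9.5102] v=[-2.4366]
Step 18: x=[9.3839] v=[-2.5255]
Step 19: x=[9.2536] v=[-2.6058]
Step 20: x=[9.1197] v=[-2.6773]
Step 21: x=[8.9827] v=[-2.7397]
Step 22: x=[8.8431] v=[-2.7928]
Step 23: x=[8.7013] v=[-2.8364]
Step 24: x=[8.5578] v=[-2.8704]
Step 25: x=[8.4131] v=[-2.8947]
Step 26: x=[8.2676] v=[-2.9092]
Step 27: x=[8.1219] v=[-2.9138]
Step 28: x=[7.9765] v=[-2.9085]
Step 29: x=[7.8318] v=[-2.8933]
Step 30: x=[7.6884] v=[-2.8683]
Step 31: x=[7.5467] v=[-2.8336]
Step 32: x=[7.4072] v=[-2.7893]
Step 33: x=[7.2704] v=[-2.7355]
Step 34: x=[7.1368] v=[-2.6724]
Step 35: x=[7.0068] v=[-2.6003]
Step 36: x=[6.8808] v=[-2.5193]
Step 37: x=[6.7593] v=[-2.4298]
Step 38: x=[6.6427] v=[-2.3320]
Step 39: x=[6.5314] v=[-2.2263]
Step 40: x=[6.4257] v=[-2.1131]
Step 41: x=[6.3261] v=[-1.9927]
Step 42: x=[6.2328] v=[-1.8655]
Step 43: x=[6.1462] v=[-1.7320]
Step 44: x=[6.0666] v=[-1.5926]
Step 45: x=[5.9942] v=[-1.4478]
Step 46: x=[5.9293] v=[-1.2981]
v[0] did not become non-negative within 46 steps; using fallback time=2.3000

Answer: 2.3000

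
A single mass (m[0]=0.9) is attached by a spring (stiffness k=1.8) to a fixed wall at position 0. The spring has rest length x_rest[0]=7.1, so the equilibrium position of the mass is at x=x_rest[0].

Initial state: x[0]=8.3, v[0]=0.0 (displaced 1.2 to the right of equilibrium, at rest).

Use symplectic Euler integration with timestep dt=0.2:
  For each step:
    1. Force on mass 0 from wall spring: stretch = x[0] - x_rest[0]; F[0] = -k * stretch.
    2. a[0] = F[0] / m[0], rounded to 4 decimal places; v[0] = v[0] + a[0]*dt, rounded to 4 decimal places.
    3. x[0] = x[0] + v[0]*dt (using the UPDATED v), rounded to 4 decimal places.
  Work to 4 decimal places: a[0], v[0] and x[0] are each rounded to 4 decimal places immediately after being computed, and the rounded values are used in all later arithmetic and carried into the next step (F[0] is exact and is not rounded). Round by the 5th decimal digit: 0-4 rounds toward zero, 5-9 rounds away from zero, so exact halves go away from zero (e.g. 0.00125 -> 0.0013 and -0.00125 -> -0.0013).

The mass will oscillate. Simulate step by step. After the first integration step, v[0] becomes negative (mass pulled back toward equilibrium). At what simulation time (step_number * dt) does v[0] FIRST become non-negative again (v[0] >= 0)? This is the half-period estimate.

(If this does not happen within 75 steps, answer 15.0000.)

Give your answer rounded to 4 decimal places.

Step 0: x=[8.3000] v=[0.0000]
Step 1: x=[8.2040] v=[-0.4800]
Step 2: x=[8.0197] v=[-0.9216]
Step 3: x=[7.7618] v=[-1.2895]
Step 4: x=[7.4510] v=[-1.5542]
Step 5: x=[7.1121] v=[-1.6946]
Step 6: x=[6.7722] v=[-1.6994]
Step 7: x=[6.4585] v=[-1.5683]
Step 8: x=[6.1962] v=[-1.3117]
Step 9: x=[6.0062] v=[-0.9502]
Step 10: x=[5.9037] v=[-0.5127]
Step 11: x=[5.8969] v=[-0.0342]
Step 12: x=[5.9863] v=[0.4470]
First v>=0 after going negative at step 12, time=2.4000

Answer: 2.4000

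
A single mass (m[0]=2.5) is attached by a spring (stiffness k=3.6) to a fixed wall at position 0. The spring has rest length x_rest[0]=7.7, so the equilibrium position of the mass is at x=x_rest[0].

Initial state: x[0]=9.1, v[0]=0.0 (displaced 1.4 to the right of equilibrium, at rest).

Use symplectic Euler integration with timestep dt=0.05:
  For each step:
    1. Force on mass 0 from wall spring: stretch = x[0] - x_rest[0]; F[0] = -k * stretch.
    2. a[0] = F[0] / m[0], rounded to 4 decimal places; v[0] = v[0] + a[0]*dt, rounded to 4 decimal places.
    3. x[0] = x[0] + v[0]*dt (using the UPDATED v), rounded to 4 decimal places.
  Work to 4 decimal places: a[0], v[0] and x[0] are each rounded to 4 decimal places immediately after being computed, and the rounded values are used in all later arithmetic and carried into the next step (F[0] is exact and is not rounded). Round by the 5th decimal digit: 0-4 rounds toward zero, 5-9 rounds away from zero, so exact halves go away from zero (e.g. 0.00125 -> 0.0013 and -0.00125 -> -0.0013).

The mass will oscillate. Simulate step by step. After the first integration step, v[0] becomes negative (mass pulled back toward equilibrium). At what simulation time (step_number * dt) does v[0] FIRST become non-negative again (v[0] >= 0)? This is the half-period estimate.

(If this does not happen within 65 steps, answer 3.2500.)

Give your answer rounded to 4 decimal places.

Answer: 2.6500

Derivation:
Step 0: x=[9.1000] v=[0.0000]
Step 1: x=[9.0950] v=[-0.1008]
Step 2: x=[9.0849] v=[-0.2012]
Step 3: x=[9.0699] v=[-0.3009]
Step 4: x=[9.0499] v=[-0.3995]
Step 5: x=[9.0251] v=[-0.4967]
Step 6: x=[8.9955] v=[-0.5921]
Step 7: x=[8.9612] v=[-0.6854]
Step 8: x=[8.9224] v=[-0.7762]
Step 9: x=[8.8792] v=[-0.8642]
Step 10: x=[8.8317] v=[-0.9491]
Step 11: x=[8.7802] v=[-1.0306]
Step 12: x=[8.7248] v=[-1.1084]
Step 13: x=[8.6657] v=[-1.1822]
Step 14: x=[8.6031] v=[-1.2517]
Step 15: x=[8.5373] v=[-1.3167]
Step 16: x=[8.4685] v=[-1.3770]
Step 17: x=[8.3969] v=[-1.4323]
Step 18: x=[8.3228] v=[-1.4825]
Step 19: x=[8.2464] v=[-1.5273]
Step 20: x=[8.1681] v=[-1.5666]
Step 21: x=[8.0881] v=[-1.6003]
Step 22: x=[8.0067] v=[-1.6282]
Step 23: x=[7.9242] v=[-1.6503]
Step 24: x=[7.8409] v=[-1.6664]
Step 25: x=[7.7571] v=[-1.6765]
Step 26: x=[7.6731] v=[-1.6806]
Step 27: x=[7.5892] v=[-1.6787]
Step 28: x=[7.5057] v=[-1.6707]
Step 29: x=[7.4229] v=[-1.6567]
Step 30: x=[7.3411] v=[-1.6368]
Step 31: x=[7.2606] v=[-1.6110]
Step 32: x=[7.1816] v=[-1.5794]
Step 33: x=[7.1045] v=[-1.5421]
Step 34: x=[7.0295] v=[-1.4992]
Step 35: x=[6.9570] v=[-1.4509]
Step 36: x=[6.8871] v=[-1.3974]
Step 37: x=[6.8202] v=[-1.3389]
Step 38: x=[6.7564] v=[-1.2756]
Step 39: x=[6.6960] v=[-1.2077]
Step 40: x=[6.6392] v=[-1.1354]
Step 41: x=[6.5863] v=[-1.0590]
Step 42: x=[6.5374] v=[-0.9788]
Step 43: x=[6.4926] v=[-0.8951]
Step 44: x=[6.4522] v=[-0.8082]
Step 45: x=[6.4163] v=[-0.7184]
Step 46: x=[6.3850] v=[-0.6260]
Step 47: x=[6.3584] v=[-0.5313]
Step 48: x=[6.3367] v=[-0.4347]
Step 49: x=[6.3199] v=[-0.3365]
Step 50: x=[6.3080] v=[-0.2371]
Step 51: x=[6.3012] v=[-0.1369]
Step 52: x=[6.2994] v=[-0.0362]
Step 53: x=[6.3026] v=[0.0646]
First v>=0 after going negative at step 53, time=2.6500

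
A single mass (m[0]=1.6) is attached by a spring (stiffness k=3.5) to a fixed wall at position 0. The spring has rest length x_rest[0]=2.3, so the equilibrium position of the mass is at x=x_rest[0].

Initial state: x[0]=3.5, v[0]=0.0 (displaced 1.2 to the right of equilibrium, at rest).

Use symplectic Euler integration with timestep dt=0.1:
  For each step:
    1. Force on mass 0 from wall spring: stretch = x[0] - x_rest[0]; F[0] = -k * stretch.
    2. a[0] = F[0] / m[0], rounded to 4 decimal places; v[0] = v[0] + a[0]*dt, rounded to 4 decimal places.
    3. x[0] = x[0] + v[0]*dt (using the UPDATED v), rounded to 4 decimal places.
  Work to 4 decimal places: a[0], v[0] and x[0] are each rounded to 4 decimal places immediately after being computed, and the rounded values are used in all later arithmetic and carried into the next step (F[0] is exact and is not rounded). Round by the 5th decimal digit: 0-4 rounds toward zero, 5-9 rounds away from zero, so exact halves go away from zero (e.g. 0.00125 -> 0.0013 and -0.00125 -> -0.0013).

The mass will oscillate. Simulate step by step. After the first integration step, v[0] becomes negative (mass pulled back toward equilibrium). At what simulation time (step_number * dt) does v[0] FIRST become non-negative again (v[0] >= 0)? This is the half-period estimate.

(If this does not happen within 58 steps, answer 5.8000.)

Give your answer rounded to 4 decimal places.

Answer: 2.2000

Derivation:
Step 0: x=[3.5000] v=[0.0000]
Step 1: x=[3.4738] v=[-0.2625]
Step 2: x=[3.4219] v=[-0.5193]
Step 3: x=[3.3454] v=[-0.7647]
Step 4: x=[3.2461] v=[-0.9934]
Step 5: x=[3.1261] v=[-1.2004]
Step 6: x=[2.9880] v=[-1.3811]
Step 7: x=[2.8348] v=[-1.5316]
Step 8: x=[2.6699] v=[-1.6486]
Step 9: x=[2.4970] v=[-1.7295]
Step 10: x=[2.3197] v=[-1.7726]
Step 11: x=[2.1420] v=[-1.7769]
Step 12: x=[1.9678] v=[-1.7423]
Step 13: x=[1.8008] v=[-1.6696]
Step 14: x=[1.6448] v=[-1.5604]
Step 15: x=[1.5031] v=[-1.4171]
Step 16: x=[1.3788] v=[-1.2428]
Step 17: x=[1.2747] v=[-1.0413]
Step 18: x=[1.1930] v=[-0.8170]
Step 19: x=[1.1355] v=[-0.5748]
Step 20: x=[1.1035] v=[-0.3201]
Step 21: x=[1.0977] v=[-0.0584]
Step 22: x=[1.1182] v=[0.2046]
First v>=0 after going negative at step 22, time=2.2000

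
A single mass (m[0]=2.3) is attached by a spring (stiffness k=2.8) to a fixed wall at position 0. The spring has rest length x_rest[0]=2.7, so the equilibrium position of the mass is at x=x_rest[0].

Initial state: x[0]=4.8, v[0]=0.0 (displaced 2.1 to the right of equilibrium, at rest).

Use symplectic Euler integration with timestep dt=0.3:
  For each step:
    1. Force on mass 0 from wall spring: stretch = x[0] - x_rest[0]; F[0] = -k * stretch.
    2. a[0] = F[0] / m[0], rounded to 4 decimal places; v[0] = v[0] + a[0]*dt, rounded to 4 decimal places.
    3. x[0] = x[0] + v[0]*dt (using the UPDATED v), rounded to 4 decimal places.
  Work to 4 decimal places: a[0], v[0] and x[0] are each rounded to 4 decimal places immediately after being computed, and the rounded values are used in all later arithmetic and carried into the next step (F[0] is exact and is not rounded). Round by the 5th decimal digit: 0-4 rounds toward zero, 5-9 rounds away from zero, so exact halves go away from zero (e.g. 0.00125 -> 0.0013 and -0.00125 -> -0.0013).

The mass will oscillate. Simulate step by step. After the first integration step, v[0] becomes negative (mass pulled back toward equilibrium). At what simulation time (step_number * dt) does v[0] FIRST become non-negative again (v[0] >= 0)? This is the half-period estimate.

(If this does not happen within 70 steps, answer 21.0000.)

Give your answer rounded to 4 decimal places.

Step 0: x=[4.8000] v=[0.0000]
Step 1: x=[4.5699] v=[-0.7670]
Step 2: x=[4.1349] v=[-1.4499]
Step 3: x=[3.5427] v=[-1.9739]
Step 4: x=[2.8582] v=[-2.2817]
Step 5: x=[2.1564] v=[-2.3395]
Step 6: x=[1.5141] v=[-2.1410]
Step 7: x=[1.0017] v=[-1.7079]
Step 8: x=[0.6754] v=[-1.0877]
Step 9: x=[0.5709] v=[-0.3483]
Step 10: x=[0.6997] v=[0.4293]
First v>=0 after going negative at step 10, time=3.0000

Answer: 3.0000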